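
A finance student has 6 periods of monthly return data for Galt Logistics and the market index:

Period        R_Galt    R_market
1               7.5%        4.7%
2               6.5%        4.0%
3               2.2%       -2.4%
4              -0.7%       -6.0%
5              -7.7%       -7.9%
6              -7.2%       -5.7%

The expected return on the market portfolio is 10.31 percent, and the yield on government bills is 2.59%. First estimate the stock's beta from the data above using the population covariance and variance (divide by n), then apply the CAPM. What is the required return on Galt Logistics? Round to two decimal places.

Mean R_i = (7.5 + 6.5 + 2.2 − 0.7 − 7.7 − 7.2) / 6 = 0.1000%
Mean R_m = (4.7 + 4.0 − 2.4 − 6.0 − 7.9 − 5.7) / 6 = -2.2167%
Σ(R_i − R̄_i)(R_m − R̄_m) = 163.3700  ⇒  Cov = 163.3700 / 6 = 27.2283
Σ(R_m − R̄_m)² = 145.2683  ⇒  Var(R_m) = 145.2683 / 6 = 24.2114
β = Cov / Var(R_m) = 27.2283 / 24.2114 = 1.1246
MRP = 10.31% − 2.59% = 7.72%
E(R) = R_f + β × MRP = 2.59% + 1.1246 × 7.72% = 11.27%

11.27%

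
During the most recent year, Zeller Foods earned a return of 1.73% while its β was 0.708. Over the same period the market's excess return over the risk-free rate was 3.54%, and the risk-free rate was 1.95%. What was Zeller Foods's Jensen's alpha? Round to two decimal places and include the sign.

CAPM benchmark = R_f + β(R_m − R_f) = 1.95% + 0.708 × 3.54% = 4.45632%
α = actual − benchmark = 1.73% − 4.45632% = -2.73%

-2.73%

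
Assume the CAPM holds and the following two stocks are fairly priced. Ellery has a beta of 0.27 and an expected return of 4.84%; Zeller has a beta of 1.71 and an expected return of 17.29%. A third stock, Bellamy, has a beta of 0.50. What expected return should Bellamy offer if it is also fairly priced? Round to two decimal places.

MRP (SML slope) = (17.29% − 4.84%) / (1.71 − 0.27) = 12.45% / 1.44 = 8.6458%
R_f (intercept) = 4.84% − 0.27 × 8.6458% = 2.5056%
E(R_Bellamy) = R_f + β × MRP = 2.5056% + 0.50 × 8.6458% = 6.83%

6.83%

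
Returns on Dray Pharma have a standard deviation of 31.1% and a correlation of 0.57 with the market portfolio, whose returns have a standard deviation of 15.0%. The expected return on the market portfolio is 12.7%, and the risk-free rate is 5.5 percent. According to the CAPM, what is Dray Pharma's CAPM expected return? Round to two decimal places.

β = ρ × σ_i / σ_m = 0.57 × 31.1% / 15.0% = 1.1818
MRP = 12.7% − 5.5% = 7.20%
E(R) = 5.5% + 1.1818 × 7.2% = 14.01%

14.01%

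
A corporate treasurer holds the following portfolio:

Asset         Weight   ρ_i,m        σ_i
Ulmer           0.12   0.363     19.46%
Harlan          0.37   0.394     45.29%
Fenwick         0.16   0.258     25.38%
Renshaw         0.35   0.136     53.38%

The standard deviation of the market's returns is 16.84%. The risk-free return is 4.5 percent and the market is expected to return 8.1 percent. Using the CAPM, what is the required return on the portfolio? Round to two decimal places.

β_Ulmer = 0.363 × 19.46% / 16.84% = 0.4195
β_Harlan = 0.394 × 45.29% / 16.84% = 1.0596
β_Fenwick = 0.258 × 25.38% / 16.84% = 0.3888
β_Renshaw = 0.136 × 53.38% / 16.84% = 0.4311
β_P = Σ w_i β_i = 0.12×0.4195 + 0.37×1.0596 + 0.16×0.3888 + 0.35×0.4311 = 0.6555
MRP = 8.1% − 4.5% = 3.60%
E(R_P) = R_f + β_P × MRP = 4.5% + 0.6555 × 3.6% = 6.86%

6.86%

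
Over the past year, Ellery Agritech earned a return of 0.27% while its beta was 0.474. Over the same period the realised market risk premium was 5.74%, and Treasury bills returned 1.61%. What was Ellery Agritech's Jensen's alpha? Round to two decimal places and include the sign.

-4.06%

CAPM benchmark = R_f + β(R_m − R_f) = 1.61% + 0.474 × 5.74% = 4.33076%
α = actual − benchmark = 0.27% − 4.33076% = -4.06%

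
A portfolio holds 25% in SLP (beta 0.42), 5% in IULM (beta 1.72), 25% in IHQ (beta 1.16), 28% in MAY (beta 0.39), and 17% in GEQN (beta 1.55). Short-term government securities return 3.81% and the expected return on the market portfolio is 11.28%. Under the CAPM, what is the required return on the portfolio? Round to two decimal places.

10.19%

β_P = Σ w_i β_i = 0.25×0.42 + 0.05×1.72 + 0.25×1.16 + 0.28×0.39 + 0.17×1.55 = 0.8537
MRP = 11.28% − 3.81% = 7.47%
E(R_P) = R_f + β_P × MRP = 3.81% + 0.8537 × 7.47% = 10.19%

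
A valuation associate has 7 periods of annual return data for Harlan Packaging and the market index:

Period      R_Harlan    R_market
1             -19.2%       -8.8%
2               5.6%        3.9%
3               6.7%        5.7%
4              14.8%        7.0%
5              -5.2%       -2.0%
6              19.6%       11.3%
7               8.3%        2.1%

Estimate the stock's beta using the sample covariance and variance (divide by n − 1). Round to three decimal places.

1.933

Mean R_i = (-19.2 + 5.6 + 6.7 + 14.8 − 5.2 + 19.6 + 8.3) / 7 = 4.3714%
Mean R_m = (-8.8 + 3.9 + 5.7 + 7.0 − 2.0 + 11.3 + 2.1) / 7 = 2.7429%
Σ(R_i − R̄_i)(R_m − R̄_m) = 497.9686  ⇒  Cov = 497.9686 / 6 = 82.9948
Σ(R_m − R̄_m)² = 257.5771  ⇒  Var(R_m) = 257.5771 / 6 = 42.9295
β = Cov / Var(R_m) = 82.9948 / 42.9295 = 1.9333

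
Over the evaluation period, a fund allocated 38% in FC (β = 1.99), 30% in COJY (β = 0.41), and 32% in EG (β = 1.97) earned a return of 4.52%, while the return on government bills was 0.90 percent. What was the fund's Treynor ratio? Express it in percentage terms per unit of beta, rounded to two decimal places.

2.40%

β_P = 0.38×1.99 + 0.30×0.41 + 0.32×1.97 = 1.5096
Treynor = (R_P − R_f) / β_P = (4.52% − 0.90%) / 1.5096 = 3.62% / 1.5096 = 2.40%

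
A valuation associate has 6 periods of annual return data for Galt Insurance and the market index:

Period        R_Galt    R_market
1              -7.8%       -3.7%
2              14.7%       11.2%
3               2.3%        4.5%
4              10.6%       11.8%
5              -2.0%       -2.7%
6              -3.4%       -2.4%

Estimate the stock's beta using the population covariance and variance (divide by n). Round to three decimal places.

1.175

Mean R_i = (-7.8 + 14.7 + 2.3 + 10.6 − 2.0 − 3.4) / 6 = 2.4000%
Mean R_m = (-3.7 + 11.2 + 4.5 + 11.8 − 2.7 − 2.4) / 6 = 3.1167%
Σ(R_i − R̄_i)(R_m − R̄_m) = 297.6100  ⇒  Cov = 297.6100 / 6 = 49.6017
Σ(R_m − R̄_m)² = 253.3883  ⇒  Var(R_m) = 253.3883 / 6 = 42.2314
β = Cov / Var(R_m) = 49.6017 / 42.2314 = 1.1745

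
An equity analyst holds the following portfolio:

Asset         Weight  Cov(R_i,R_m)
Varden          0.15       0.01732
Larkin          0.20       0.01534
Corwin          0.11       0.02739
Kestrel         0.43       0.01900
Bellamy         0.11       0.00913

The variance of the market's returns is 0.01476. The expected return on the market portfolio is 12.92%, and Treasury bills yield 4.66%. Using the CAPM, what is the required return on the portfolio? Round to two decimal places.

14.65%

β_Varden = 0.01732 / 0.01476 = 1.1734
β_Larkin = 0.01534 / 0.01476 = 1.0393
β_Corwin = 0.02739 / 0.01476 = 1.8557
β_Kestrel = 0.01900 / 0.01476 = 1.2873
β_Bellamy = 0.00913 / 0.01476 = 0.6186
β_P = Σ w_i β_i = 0.15×1.1734 + 0.20×1.0393 + 0.11×1.8557 + 0.43×1.2873 + 0.11×0.6186 = 1.2096
MRP = 12.92% − 4.66% = 8.26%
E(R_P) = R_f + β_P × MRP = 4.66% + 1.2096 × 8.26% = 14.65%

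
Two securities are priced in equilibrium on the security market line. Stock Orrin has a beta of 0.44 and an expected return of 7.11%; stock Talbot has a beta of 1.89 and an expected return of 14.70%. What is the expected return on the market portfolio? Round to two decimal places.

Both satisfy E(R) = R_f + β·MRP, so the slope of the SML is
MRP = (14.70% − 7.11%) / (1.89 − 0.44) = 7.59% / 1.45 = 5.2345%
R_f = E(R_Orrin) − β_Orrin·MRP = 7.11% − 0.44 × 5.2345% = 4.8068%
E(R_m) = R_f + MRP = 4.8068% + 5.2345% = 10.04%

10.04%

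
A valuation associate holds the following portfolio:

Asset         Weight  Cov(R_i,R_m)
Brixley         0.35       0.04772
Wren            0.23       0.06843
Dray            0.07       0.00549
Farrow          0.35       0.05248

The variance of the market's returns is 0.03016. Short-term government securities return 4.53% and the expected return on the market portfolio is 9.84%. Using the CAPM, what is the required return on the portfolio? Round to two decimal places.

13.54%

β_Brixley = 0.04772 / 0.03016 = 1.5822
β_Wren = 0.06843 / 0.03016 = 2.2689
β_Dray = 0.00549 / 0.03016 = 0.1820
β_Farrow = 0.05248 / 0.03016 = 1.7401
β_P = Σ w_i β_i = 0.35×1.5822 + 0.23×2.2689 + 0.07×0.1820 + 0.35×1.7401 = 1.6974
MRP = 9.84% − 4.53% = 5.31%
E(R_P) = R_f + β_P × MRP = 4.53% + 1.6974 × 5.31% = 13.54%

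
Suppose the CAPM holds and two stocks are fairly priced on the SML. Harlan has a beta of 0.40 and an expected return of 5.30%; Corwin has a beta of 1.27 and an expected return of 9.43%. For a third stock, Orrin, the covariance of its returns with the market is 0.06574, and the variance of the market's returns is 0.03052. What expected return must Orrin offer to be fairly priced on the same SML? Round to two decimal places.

13.63%

MRP = (9.43% − 5.30%) / (1.27 − 0.40) = 4.7471%
R_f = 5.30% − 0.40 × 4.7471% = 3.4012%
β_Orrin = Cov / Var(R_m) = 0.06574 / 0.03052 = 2.1540
E(R_Orrin) = R_f + β × MRP = 3.4012% + 2.1540 × 4.7471% = 13.63%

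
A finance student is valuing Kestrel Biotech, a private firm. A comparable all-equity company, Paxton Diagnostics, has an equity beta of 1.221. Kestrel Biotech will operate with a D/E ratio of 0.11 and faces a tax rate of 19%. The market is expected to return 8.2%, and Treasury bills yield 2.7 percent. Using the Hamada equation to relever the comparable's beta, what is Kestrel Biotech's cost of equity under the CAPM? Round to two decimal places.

10.01%

β_L = β_U × [1 + (1 − t)(D/E)] = 1.221 × [1 + (1 − 0.19) × 0.11]
    = 1.221 × [1 + 0.81 × 0.11] = 1.221 × 1.0891 = 1.3298
MRP = 8.2% − 2.7% = 5.50%
E(R) = R_f + β_L × MRP = 2.7% + 1.3298 × 5.5% = 10.01%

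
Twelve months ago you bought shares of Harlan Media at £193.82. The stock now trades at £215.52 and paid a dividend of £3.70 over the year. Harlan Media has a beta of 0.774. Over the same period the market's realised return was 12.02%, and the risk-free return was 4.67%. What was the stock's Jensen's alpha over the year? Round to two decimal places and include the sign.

Realised HPR = (P1 + D1 − P0) / P0 = (215.52 + 3.70 − 193.82) / 193.82 = 25.40 / 193.82 = 13.1049%
MRP = 12.02% − 4.67% = 7.35%
CAPM required = R_f + β·MRP = 4.67% + 0.774 × 7.35% = 10.35890%
α = realised − required = 13.1049% − 10.35890% = +2.75%

+2.75%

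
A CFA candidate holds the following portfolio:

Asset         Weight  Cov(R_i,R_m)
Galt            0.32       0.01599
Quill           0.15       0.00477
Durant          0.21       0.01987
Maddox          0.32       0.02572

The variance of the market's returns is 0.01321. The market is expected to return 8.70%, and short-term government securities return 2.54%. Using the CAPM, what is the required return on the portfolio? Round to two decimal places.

11.04%

β_Galt = 0.01599 / 0.01321 = 1.2104
β_Quill = 0.00477 / 0.01321 = 0.3611
β_Durant = 0.01987 / 0.01321 = 1.5042
β_Maddox = 0.02572 / 0.01321 = 1.9470
β_P = Σ w_i β_i = 0.32×1.2104 + 0.15×0.3611 + 0.21×1.5042 + 0.32×1.9470 = 1.3804
MRP = 8.70% − 2.54% = 6.16%
E(R_P) = R_f + β_P × MRP = 2.54% + 1.3804 × 6.16% = 11.04%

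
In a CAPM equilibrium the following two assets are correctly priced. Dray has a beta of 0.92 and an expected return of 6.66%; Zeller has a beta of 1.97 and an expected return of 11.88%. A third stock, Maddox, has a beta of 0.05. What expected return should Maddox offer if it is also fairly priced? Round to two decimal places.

MRP (SML slope) = (11.88% − 6.66%) / (1.97 − 0.92) = 5.22% / 1.05 = 4.9714%
R_f (intercept) = 6.66% − 0.92 × 4.9714% = 2.0863%
E(R_Maddox) = R_f + β × MRP = 2.0863% + 0.05 × 4.9714% = 2.33%

2.33%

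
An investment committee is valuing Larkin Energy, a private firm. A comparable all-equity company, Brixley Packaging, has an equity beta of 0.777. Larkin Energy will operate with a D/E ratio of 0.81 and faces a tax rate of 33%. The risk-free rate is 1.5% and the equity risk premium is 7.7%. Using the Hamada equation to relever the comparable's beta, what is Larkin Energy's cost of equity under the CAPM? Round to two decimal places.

10.73%

β_L = β_U × [1 + (1 − t)(D/E)] = 0.777 × [1 + (1 − 0.33) × 0.81]
    = 0.777 × [1 + 0.67 × 0.81] = 0.777 × 1.5427 = 1.1987
E(R) = R_f + β_L × MRP = 1.5% + 1.1987 × 7.7% = 10.73%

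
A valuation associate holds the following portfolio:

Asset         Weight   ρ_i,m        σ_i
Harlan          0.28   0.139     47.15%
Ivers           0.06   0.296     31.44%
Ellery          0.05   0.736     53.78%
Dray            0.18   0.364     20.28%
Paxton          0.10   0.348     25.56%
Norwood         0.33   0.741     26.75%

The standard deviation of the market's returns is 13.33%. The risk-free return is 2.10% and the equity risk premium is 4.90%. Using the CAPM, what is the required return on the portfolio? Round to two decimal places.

6.93%

β_Harlan = 0.139 × 47.15% / 13.33% = 0.4917
β_Ivers = 0.296 × 31.44% / 13.33% = 0.6981
β_Ellery = 0.736 × 53.78% / 13.33% = 2.9694
β_Dray = 0.364 × 20.28% / 13.33% = 0.5538
β_Paxton = 0.348 × 25.56% / 13.33% = 0.6673
β_Norwood = 0.741 × 26.75% / 13.33% = 1.4870
β_P = Σ w_i β_i = 0.28×0.4917 + 0.06×0.6981 + 0.05×2.9694 + 0.18×0.5538 + 0.10×0.6673 + 0.33×1.4870 = 0.9852
E(R_P) = R_f + β_P × MRP = 2.10% + 0.9852 × 4.90% = 6.93%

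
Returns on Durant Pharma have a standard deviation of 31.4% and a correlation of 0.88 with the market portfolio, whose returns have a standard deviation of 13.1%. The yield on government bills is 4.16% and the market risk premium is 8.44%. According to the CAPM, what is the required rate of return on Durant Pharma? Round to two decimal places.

β = ρ × σ_i / σ_m = 0.88 × 31.4% / 13.1% = 2.1093
E(R) = 4.16% + 2.1093 × 8.44% = 21.96%

21.96%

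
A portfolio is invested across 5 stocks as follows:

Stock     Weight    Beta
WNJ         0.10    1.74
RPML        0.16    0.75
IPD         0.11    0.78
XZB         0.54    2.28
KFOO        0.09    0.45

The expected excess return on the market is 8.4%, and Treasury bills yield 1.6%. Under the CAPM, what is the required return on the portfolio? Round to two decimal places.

15.47%

β_P = Σ w_i β_i = 0.10×1.74 + 0.16×0.75 + 0.11×0.78 + 0.54×2.28 + 0.09×0.45 = 1.6515
E(R_P) = R_f + β_P × MRP = 1.6% + 1.6515 × 8.4% = 15.47%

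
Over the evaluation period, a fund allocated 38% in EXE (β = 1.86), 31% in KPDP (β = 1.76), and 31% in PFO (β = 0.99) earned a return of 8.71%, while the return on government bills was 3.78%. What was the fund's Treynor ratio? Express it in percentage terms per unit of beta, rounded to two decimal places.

3.16%

β_P = 0.38×1.86 + 0.31×1.76 + 0.31×0.99 = 1.5593
Treynor = (R_P − R_f) / β_P = (8.71% − 3.78%) / 1.5593 = 4.93% / 1.5593 = 3.16%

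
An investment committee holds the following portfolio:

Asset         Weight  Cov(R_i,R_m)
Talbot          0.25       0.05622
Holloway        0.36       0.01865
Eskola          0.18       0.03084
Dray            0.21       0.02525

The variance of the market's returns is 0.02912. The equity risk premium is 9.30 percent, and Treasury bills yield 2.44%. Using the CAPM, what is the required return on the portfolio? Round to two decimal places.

12.54%

β_Talbot = 0.05622 / 0.02912 = 1.9306
β_Holloway = 0.01865 / 0.02912 = 0.6405
β_Eskola = 0.03084 / 0.02912 = 1.0591
β_Dray = 0.02525 / 0.02912 = 0.8671
β_P = Σ w_i β_i = 0.25×1.9306 + 0.36×0.6405 + 0.18×1.0591 + 0.21×0.8671 = 1.0860
E(R_P) = R_f + β_P × MRP = 2.44% + 1.0860 × 9.30% = 12.54%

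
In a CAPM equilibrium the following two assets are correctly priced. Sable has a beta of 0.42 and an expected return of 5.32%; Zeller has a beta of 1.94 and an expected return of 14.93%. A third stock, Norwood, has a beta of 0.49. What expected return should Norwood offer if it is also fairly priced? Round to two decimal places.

MRP (SML slope) = (14.93% − 5.32%) / (1.94 − 0.42) = 9.61% / 1.52 = 6.3224%
R_f (intercept) = 5.32% − 0.42 × 6.3224% = 2.6646%
E(R_Norwood) = R_f + β × MRP = 2.6646% + 0.49 × 6.3224% = 5.76%

5.76%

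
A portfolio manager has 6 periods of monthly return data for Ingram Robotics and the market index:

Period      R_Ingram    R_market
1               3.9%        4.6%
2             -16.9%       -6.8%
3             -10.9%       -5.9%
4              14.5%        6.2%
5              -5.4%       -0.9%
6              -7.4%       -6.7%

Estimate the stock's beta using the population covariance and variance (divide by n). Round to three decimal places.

Mean R_i = (3.9 − 16.9 − 10.9 + 14.5 − 5.4 − 7.4) / 6 = -3.7000%
Mean R_m = (4.6 − 6.8 − 5.9 + 6.2 − 0.9 − 6.7) / 6 = -1.5833%
Σ(R_i − R̄_i)(R_m − R̄_m) = 306.3600  ⇒  Cov = 306.3600 / 6 = 51.0600
Σ(R_m − R̄_m)² = 171.3083  ⇒  Var(R_m) = 171.3083 / 6 = 28.5514
β = Cov / Var(R_m) = 51.0600 / 28.5514 = 1.7884

1.788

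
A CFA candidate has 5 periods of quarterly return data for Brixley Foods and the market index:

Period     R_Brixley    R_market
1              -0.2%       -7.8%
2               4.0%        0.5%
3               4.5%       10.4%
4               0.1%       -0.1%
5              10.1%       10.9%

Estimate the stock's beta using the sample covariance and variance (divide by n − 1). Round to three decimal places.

Mean R_i = (-0.2 + 4.0 + 4.5 + 0.1 + 10.1) / 5 = 3.7000%
Mean R_m = (-7.8 + 0.5 + 10.4 − 0.1 + 10.9) / 5 = 2.7800%
Σ(R_i − R̄_i)(R_m − R̄_m) = 109.0100  ⇒  Cov = 109.0100 / 4 = 27.2525
Σ(R_m − R̄_m)² = 249.4280  ⇒  Var(R_m) = 249.4280 / 4 = 62.3570
β = Cov / Var(R_m) = 27.2525 / 62.3570 = 0.4370

0.437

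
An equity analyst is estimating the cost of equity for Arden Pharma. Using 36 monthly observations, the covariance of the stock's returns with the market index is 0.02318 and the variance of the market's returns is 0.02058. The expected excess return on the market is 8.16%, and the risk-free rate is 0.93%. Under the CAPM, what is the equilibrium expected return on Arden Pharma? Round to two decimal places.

β = Cov(R_i, R_m) / Var(R_m) = 0.02318 / 0.02058 = 1.1263
E(R) = R_f + β × MRP = 0.93% + 1.1263 × 8.16% = 10.12%

10.12%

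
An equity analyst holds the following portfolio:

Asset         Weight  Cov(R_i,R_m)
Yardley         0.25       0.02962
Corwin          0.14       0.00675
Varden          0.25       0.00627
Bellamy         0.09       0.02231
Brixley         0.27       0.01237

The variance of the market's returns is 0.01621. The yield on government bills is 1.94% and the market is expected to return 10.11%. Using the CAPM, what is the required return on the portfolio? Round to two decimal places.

β_Yardley = 0.02962 / 0.01621 = 1.8273
β_Corwin = 0.00675 / 0.01621 = 0.4164
β_Varden = 0.00627 / 0.01621 = 0.3868
β_Bellamy = 0.02231 / 0.01621 = 1.3763
β_Brixley = 0.01237 / 0.01621 = 0.7631
β_P = Σ w_i β_i = 0.25×1.8273 + 0.14×0.4164 + 0.25×0.3868 + 0.09×1.3763 + 0.27×0.7631 = 0.9417
MRP = 10.11% − 1.94% = 8.17%
E(R_P) = R_f + β_P × MRP = 1.94% + 0.9417 × 8.17% = 9.63%

9.63%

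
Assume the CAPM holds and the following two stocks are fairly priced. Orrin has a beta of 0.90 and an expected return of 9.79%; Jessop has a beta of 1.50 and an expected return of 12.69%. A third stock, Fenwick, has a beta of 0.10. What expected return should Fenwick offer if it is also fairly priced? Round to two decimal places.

5.92%

MRP (SML slope) = (12.69% − 9.79%) / (1.50 − 0.90) = 2.90% / 0.60 = 4.8333%
R_f (intercept) = 9.79% − 0.90 × 4.8333% = 5.4400%
E(R_Fenwick) = R_f + β × MRP = 5.4400% + 0.10 × 4.8333% = 5.92%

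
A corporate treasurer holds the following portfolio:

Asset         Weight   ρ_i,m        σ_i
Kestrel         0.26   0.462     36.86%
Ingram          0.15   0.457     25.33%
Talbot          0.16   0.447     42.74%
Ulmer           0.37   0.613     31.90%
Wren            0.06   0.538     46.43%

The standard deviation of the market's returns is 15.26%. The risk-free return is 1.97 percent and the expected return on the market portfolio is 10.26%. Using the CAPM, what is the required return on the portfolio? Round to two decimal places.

β_Kestrel = 0.462 × 36.86% / 15.26% = 1.1159
β_Ingram = 0.457 × 25.33% / 15.26% = 0.7586
β_Talbot = 0.447 × 42.74% / 15.26% = 1.2520
β_Ulmer = 0.613 × 31.90% / 15.26% = 1.2814
β_Wren = 0.538 × 46.43% / 15.26% = 1.6369
β_P = Σ w_i β_i = 0.26×1.1159 + 0.15×0.7586 + 0.16×1.2520 + 0.37×1.2814 + 0.06×1.6369 = 1.1766
MRP = 10.26% − 1.97% = 8.29%
E(R_P) = R_f + β_P × MRP = 1.97% + 1.1766 × 8.29% = 11.72%

11.72%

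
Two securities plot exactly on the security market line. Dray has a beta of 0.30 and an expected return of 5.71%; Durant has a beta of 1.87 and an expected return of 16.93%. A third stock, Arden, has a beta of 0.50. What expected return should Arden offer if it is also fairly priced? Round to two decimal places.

MRP (SML slope) = (16.93% − 5.71%) / (1.87 − 0.30) = 11.22% / 1.57 = 7.1465%
R_f (intercept) = 5.71% − 0.30 × 7.1465% = 3.5661%
E(R_Arden) = R_f + β × MRP = 3.5661% + 0.50 × 7.1465% = 7.14%

7.14%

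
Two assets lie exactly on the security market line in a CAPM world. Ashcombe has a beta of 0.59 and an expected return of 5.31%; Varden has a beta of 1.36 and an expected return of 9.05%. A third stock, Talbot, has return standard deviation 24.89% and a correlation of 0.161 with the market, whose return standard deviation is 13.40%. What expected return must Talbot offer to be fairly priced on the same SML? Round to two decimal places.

3.90%

MRP = (9.05% − 5.31%) / (1.36 − 0.59) = 4.8571%
R_f = 5.31% − 0.59 × 4.8571% = 2.4443%
β_Talbot = ρ·σ_i/σ_m = 0.161 × 24.89 / 13.40 = 0.2991
E(R_Talbot) = R_f + β × MRP = 2.4443% + 0.2991 × 4.8571% = 3.90%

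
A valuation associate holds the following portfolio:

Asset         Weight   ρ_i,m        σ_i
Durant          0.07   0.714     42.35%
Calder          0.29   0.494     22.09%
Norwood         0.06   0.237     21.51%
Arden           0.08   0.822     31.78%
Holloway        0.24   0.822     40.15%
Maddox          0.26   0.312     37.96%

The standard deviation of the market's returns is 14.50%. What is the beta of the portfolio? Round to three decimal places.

β_Durant = 0.714 × 42.35% / 14.50% = 2.0854
β_Calder = 0.494 × 22.09% / 14.50% = 0.7526
β_Norwood = 0.237 × 21.51% / 14.50% = 0.3516
β_Arden = 0.822 × 31.78% / 14.50% = 1.8016
β_Holloway = 0.822 × 40.15% / 14.50% = 2.2761
β_Maddox = 0.312 × 37.96% / 14.50% = 0.8168
β_P = Σ w_i β_i = 0.07×2.0854 + 0.29×0.7526 + 0.06×0.3516 + 0.08×1.8016 + 0.24×2.2761 + 0.26×0.8168 = 1.2881

1.288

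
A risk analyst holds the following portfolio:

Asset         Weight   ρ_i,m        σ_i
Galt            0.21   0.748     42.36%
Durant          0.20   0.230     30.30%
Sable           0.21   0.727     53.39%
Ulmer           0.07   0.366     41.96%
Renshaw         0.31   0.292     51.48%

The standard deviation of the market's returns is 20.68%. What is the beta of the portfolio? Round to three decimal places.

1.061

β_Galt = 0.748 × 42.36% / 20.68% = 1.5322
β_Durant = 0.230 × 30.30% / 20.68% = 0.3370
β_Sable = 0.727 × 53.39% / 20.68% = 1.8769
β_Ulmer = 0.366 × 41.96% / 20.68% = 0.7426
β_Renshaw = 0.292 × 51.48% / 20.68% = 0.7269
β_P = Σ w_i β_i = 0.21×1.5322 + 0.20×0.3370 + 0.21×1.8769 + 0.07×0.7426 + 0.31×0.7269 = 1.0606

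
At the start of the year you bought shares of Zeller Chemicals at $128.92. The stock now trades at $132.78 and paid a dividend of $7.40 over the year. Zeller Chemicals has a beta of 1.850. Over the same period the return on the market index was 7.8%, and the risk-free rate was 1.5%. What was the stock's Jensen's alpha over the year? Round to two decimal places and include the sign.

-4.42%

Realised HPR = (P1 + D1 − P0) / P0 = (132.78 + 7.40 − 128.92) / 128.92 = 11.26 / 128.92 = 8.7341%
MRP = 7.8% − 1.5% = 6.30%
CAPM required = R_f + β·MRP = 1.5% + 1.850 × 6.3% = 13.1550%
α = realised − required = 8.7341% − 13.1550% = -4.42%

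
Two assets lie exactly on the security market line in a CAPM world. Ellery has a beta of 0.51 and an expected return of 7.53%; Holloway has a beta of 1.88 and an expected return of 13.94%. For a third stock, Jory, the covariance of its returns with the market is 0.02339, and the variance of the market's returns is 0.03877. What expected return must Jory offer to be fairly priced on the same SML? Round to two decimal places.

7.97%

MRP = (13.94% − 7.53%) / (1.88 − 0.51) = 4.6788%
R_f = 7.53% − 0.51 × 4.6788% = 5.1438%
β_Jory = Cov / Var(R_m) = 0.02339 / 0.03877 = 0.6033
E(R_Jory) = R_f + β × MRP = 5.1438% + 0.6033 × 4.6788% = 7.97%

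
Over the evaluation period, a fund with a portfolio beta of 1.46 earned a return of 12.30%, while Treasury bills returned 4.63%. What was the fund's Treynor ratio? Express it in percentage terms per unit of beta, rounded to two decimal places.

Treynor = (R_P − R_f) / β_P = (12.30% − 4.63%) / 1.4600 = 7.67% / 1.4600 = 5.25%

5.25%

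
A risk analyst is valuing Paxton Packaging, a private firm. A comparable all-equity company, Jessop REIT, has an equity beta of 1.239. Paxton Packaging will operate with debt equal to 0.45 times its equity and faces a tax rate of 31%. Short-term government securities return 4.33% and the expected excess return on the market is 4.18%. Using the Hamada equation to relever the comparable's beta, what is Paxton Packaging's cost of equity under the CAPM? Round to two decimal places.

β_L = β_U × [1 + (1 − t)(D/E)] = 1.239 × [1 + (1 − 0.31) × 0.45]
    = 1.239 × [1 + 0.69 × 0.45] = 1.239 × 1.3105 = 1.6237
E(R) = R_f + β_L × MRP = 4.33% + 1.6237 × 4.18% = 11.12%

11.12%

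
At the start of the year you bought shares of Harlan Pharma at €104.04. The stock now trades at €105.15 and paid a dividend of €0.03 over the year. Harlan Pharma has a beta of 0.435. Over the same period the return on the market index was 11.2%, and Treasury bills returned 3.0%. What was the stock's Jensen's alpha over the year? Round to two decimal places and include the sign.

Realised HPR = (P1 + D1 − P0) / P0 = (105.15 + 0.03 − 104.04) / 104.04 = 1.14 / 104.04 = 1.0957%
MRP = 11.2% − 3.0% = 8.20%
CAPM required = R_f + β·MRP = 3.0% + 0.435 × 8.2% = 6.5670%
α = realised − required = 1.0957% − 6.5670% = -5.47%

-5.47%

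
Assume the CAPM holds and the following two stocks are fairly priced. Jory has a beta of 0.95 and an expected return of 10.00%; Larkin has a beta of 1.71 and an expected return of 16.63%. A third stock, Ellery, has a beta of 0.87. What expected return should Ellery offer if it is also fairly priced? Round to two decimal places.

MRP (SML slope) = (16.63% − 10.00%) / (1.71 − 0.95) = 6.63% / 0.76 = 8.7237%
R_f (intercept) = 10.00% − 0.95 × 8.7237% = 1.7125%
E(R_Ellery) = R_f + β × MRP = 1.7125% + 0.87 × 8.7237% = 9.30%

9.30%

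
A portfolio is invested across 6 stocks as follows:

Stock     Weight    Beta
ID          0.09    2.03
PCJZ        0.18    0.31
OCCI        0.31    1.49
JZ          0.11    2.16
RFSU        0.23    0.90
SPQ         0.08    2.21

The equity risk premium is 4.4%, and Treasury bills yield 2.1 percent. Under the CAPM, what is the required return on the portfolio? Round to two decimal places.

7.92%

β_P = Σ w_i β_i = 0.09×2.03 + 0.18×0.31 + 0.31×1.49 + 0.11×2.16 + 0.23×0.90 + 0.08×2.21 = 1.3218
E(R_P) = R_f + β_P × MRP = 2.1% + 1.3218 × 4.4% = 7.92%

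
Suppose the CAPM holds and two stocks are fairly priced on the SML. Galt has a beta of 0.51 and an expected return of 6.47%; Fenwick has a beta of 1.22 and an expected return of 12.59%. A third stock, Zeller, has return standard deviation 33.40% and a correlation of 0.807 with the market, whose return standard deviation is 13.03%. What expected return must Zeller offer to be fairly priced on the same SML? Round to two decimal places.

MRP = (12.59% − 6.47%) / (1.22 − 0.51) = 8.6197%
R_f = 6.47% − 0.51 × 8.6197% = 2.0740%
β_Zeller = ρ·σ_i/σ_m = 0.807 × 33.40 / 13.03 = 2.0686
E(R_Zeller) = R_f + β × MRP = 2.0740% + 2.0686 × 8.6197% = 19.90%

19.90%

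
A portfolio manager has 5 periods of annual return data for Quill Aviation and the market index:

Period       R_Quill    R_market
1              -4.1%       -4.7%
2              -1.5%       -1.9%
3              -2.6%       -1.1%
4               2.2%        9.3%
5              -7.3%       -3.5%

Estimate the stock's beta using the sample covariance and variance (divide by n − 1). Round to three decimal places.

Mean R_i = (-4.1 − 1.5 − 2.6 + 2.2 − 7.3) / 5 = -2.6600%
Mean R_m = (-4.7 − 1.9 − 1.1 + 9.3 − 3.5) / 5 = -0.3800%
Σ(R_i − R̄_i)(R_m − R̄_m) = 65.9360  ⇒  Cov = 65.9360 / 4 = 16.4840
Σ(R_m − R̄_m)² = 124.9280  ⇒  Var(R_m) = 124.9280 / 4 = 31.2320
β = Cov / Var(R_m) = 16.4840 / 31.2320 = 0.5278

0.528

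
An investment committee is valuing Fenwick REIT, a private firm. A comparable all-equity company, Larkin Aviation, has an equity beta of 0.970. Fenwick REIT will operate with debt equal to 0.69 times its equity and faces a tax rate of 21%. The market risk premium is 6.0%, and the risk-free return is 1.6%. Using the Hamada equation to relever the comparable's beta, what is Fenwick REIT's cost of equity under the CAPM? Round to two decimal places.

10.59%

β_L = β_U × [1 + (1 − t)(D/E)] = 0.970 × [1 + (1 − 0.21) × 0.69]
    = 0.970 × [1 + 0.79 × 0.69] = 0.970 × 1.5451 = 1.4987
E(R) = R_f + β_L × MRP = 1.6% + 1.4987 × 6.0% = 10.59%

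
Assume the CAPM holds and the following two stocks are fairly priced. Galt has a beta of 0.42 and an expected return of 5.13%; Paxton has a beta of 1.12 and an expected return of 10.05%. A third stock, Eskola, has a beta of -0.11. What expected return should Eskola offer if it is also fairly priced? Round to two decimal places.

1.40%

MRP (SML slope) = (10.05% − 5.13%) / (1.12 − 0.42) = 4.92% / 0.70 = 7.0286%
R_f (intercept) = 5.13% − 0.42 × 7.0286% = 2.1780%
E(R_Eskola) = R_f + β × MRP = 2.1780% + -0.11 × 7.0286% = 1.40%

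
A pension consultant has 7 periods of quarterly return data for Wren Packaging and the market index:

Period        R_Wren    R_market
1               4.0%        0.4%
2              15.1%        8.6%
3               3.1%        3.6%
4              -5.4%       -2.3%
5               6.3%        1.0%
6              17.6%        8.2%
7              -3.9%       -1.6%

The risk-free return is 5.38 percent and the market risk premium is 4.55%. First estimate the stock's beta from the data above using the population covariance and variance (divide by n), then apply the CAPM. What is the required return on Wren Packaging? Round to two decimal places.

Mean R_i = (4.0 + 15.1 + 3.1 − 5.4 + 6.3 + 17.6 − 3.9) / 7 = 5.2571%
Mean R_m = (0.4 + 8.6 + 3.6 − 2.3 + 1.0 + 8.2 − 1.6) / 7 = 2.5571%
Σ(R_i − R̄_i)(R_m − R̄_m) = 217.7971  ⇒  Cov = 217.7971 / 7 = 31.1139
Σ(R_m − R̄_m)² = 117.3971  ⇒  Var(R_m) = 117.3971 / 7 = 16.7710
β = Cov / Var(R_m) = 31.1139 / 16.7710 = 1.8552
E(R) = R_f + β × MRP = 5.38% + 1.8552 × 4.55% = 13.82%

13.82%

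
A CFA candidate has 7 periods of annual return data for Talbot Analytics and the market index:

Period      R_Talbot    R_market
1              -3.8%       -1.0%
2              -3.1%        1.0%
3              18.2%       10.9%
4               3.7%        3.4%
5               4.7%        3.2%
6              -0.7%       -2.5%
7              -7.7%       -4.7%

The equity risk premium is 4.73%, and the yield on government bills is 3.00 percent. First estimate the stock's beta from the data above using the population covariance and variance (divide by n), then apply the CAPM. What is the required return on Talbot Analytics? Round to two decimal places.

10.53%

Mean R_i = (-3.8 − 3.1 + 18.2 + 3.7 + 4.7 − 0.7 − 7.7) / 7 = 1.6143%
Mean R_m = (-1.0 + 1.0 + 10.9 + 3.4 + 3.2 − 2.5 − 4.7) / 7 = 1.4714%
Σ(R_i − R̄_i)(R_m − R̄_m) = 248.0129  ⇒  Cov = 248.0129 / 7 = 35.4304
Σ(R_m − R̄_m)² = 155.7943  ⇒  Var(R_m) = 155.7943 / 7 = 22.2563
β = Cov / Var(R_m) = 35.4304 / 22.2563 = 1.5919
E(R) = R_f + β × MRP = 3.00% + 1.5919 × 4.73% = 10.53%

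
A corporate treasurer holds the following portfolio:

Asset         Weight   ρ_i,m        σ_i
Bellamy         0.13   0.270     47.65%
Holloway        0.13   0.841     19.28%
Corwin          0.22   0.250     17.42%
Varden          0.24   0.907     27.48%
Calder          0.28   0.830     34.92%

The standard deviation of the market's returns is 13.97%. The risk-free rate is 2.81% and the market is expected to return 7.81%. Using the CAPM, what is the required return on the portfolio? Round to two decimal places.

9.55%

β_Bellamy = 0.270 × 47.65% / 13.97% = 0.9209
β_Holloway = 0.841 × 19.28% / 13.97% = 1.1607
β_Corwin = 0.250 × 17.42% / 13.97% = 0.3117
β_Varden = 0.907 × 27.48% / 13.97% = 1.7841
β_Calder = 0.830 × 34.92% / 13.97% = 2.0747
β_P = Σ w_i β_i = 0.13×0.9209 + 0.13×1.1607 + 0.22×0.3117 + 0.24×1.7841 + 0.28×2.0747 = 1.3483
MRP = 7.81% − 2.81% = 5.00%
E(R_P) = R_f + β_P × MRP = 2.81% + 1.3483 × 5.00% = 9.55%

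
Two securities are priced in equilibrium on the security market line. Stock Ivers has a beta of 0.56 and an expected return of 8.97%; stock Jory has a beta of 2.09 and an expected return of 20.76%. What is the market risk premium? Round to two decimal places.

Both satisfy E(R) = R_f + β·MRP, so the slope of the SML is
MRP = (20.76% − 8.97%) / (2.09 − 0.56) = 11.79% / 1.53 = 7.7059%

7.71%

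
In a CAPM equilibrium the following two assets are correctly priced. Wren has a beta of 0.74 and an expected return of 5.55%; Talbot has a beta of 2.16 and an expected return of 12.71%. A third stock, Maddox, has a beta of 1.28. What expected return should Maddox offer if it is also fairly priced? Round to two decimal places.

8.27%

MRP (SML slope) = (12.71% − 5.55%) / (2.16 − 0.74) = 7.16% / 1.42 = 5.0423%
R_f (intercept) = 5.55% − 0.74 × 5.0423% = 1.8187%
E(R_Maddox) = R_f + β × MRP = 1.8187% + 1.28 × 5.0423% = 8.27%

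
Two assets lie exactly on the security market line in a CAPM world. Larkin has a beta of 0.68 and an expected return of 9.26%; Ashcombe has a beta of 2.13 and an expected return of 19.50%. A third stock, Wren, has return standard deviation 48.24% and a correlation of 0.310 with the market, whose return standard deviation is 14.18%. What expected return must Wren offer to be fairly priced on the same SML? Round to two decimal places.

MRP = (19.50% − 9.26%) / (2.13 − 0.68) = 7.0621%
R_f = 9.26% − 0.68 × 7.0621% = 4.4578%
β_Wren = ρ·σ_i/σ_m = 0.310 × 48.24 / 14.18 = 1.0546
E(R_Wren) = R_f + β × MRP = 4.4578% + 1.0546 × 7.0621% = 11.91%

11.91%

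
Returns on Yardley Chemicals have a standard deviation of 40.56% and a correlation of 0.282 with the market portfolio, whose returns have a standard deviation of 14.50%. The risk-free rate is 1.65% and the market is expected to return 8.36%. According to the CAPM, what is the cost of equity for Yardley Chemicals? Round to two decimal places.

6.94%

β = ρ × σ_i / σ_m = 0.282 × 40.56% / 14.50% = 0.7888
MRP = 8.36% − 1.65% = 6.71%
E(R) = 1.65% + 0.7888 × 6.71% = 6.94%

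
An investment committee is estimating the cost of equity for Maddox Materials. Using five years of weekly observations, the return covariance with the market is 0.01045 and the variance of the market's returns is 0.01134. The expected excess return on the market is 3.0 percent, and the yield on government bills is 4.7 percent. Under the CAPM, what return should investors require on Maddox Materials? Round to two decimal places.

β = Cov(R_i, R_m) / Var(R_m) = 0.01045 / 0.01134 = 0.9215
E(R) = R_f + β × MRP = 4.7% + 0.9215 × 3.0% = 7.46%

7.46%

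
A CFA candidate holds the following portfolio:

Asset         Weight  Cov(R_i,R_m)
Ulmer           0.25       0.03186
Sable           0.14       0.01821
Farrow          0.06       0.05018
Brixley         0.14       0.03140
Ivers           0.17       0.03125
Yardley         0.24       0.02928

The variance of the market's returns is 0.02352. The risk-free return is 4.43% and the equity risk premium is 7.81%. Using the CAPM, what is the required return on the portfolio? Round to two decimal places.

14.48%

β_Ulmer = 0.03186 / 0.02352 = 1.3546
β_Sable = 0.01821 / 0.02352 = 0.7742
β_Farrow = 0.05018 / 0.02352 = 2.1335
β_Brixley = 0.03140 / 0.02352 = 1.3350
β_Ivers = 0.03125 / 0.02352 = 1.3287
β_Yardley = 0.02928 / 0.02352 = 1.2449
β_P = Σ w_i β_i = 0.25×1.3546 + 0.14×0.7742 + 0.06×2.1335 + 0.14×1.3350 + 0.17×1.3287 + 0.24×1.2449 = 1.2866
E(R_P) = R_f + β_P × MRP = 4.43% + 1.2866 × 7.81% = 14.48%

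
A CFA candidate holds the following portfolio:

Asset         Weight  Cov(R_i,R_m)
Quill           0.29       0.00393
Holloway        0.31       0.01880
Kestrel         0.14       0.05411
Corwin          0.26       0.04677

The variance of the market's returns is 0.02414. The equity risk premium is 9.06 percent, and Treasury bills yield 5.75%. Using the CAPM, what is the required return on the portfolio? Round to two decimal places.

β_Quill = 0.00393 / 0.02414 = 0.1628
β_Holloway = 0.01880 / 0.02414 = 0.7788
β_Kestrel = 0.05411 / 0.02414 = 2.2415
β_Corwin = 0.04677 / 0.02414 = 1.9374
β_P = Σ w_i β_i = 0.29×0.1628 + 0.31×0.7788 + 0.14×2.2415 + 0.26×1.9374 = 1.1062
E(R_P) = R_f + β_P × MRP = 5.75% + 1.1062 × 9.06% = 15.77%

15.77%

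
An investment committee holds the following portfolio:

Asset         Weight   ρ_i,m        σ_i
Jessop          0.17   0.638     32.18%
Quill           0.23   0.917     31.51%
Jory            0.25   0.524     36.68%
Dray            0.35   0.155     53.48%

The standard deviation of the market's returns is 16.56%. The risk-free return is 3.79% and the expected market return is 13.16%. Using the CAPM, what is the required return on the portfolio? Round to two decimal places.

13.89%

β_Jessop = 0.638 × 32.18% / 16.56% = 1.2398
β_Quill = 0.917 × 31.51% / 16.56% = 1.7448
β_Jory = 0.524 × 36.68% / 16.56% = 1.1606
β_Dray = 0.155 × 53.48% / 16.56% = 0.5006
β_P = Σ w_i β_i = 0.17×1.2398 + 0.23×1.7448 + 0.25×1.1606 + 0.35×0.5006 = 1.0774
MRP = 13.16% − 3.79% = 9.37%
E(R_P) = R_f + β_P × MRP = 3.79% + 1.0774 × 9.37% = 13.89%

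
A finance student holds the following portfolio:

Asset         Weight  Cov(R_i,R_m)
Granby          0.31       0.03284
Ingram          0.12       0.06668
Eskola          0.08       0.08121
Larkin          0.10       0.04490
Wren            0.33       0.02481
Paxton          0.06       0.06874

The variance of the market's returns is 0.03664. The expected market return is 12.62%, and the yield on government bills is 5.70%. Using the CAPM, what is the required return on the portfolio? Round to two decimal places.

β_Granby = 0.03284 / 0.03664 = 0.8963
β_Ingram = 0.06668 / 0.03664 = 1.8199
β_Eskola = 0.08121 / 0.03664 = 2.2164
β_Larkin = 0.04490 / 0.03664 = 1.2254
β_Wren = 0.02481 / 0.03664 = 0.6771
β_Paxton = 0.06874 / 0.03664 = 1.8761
β_P = Σ w_i β_i = 0.31×0.8963 + 0.12×1.8199 + 0.08×2.2164 + 0.10×1.2254 + 0.33×0.6771 + 0.06×1.8761 = 1.1321
MRP = 12.62% − 5.70% = 6.92%
E(R_P) = R_f + β_P × MRP = 5.70% + 1.1321 × 6.92% = 13.53%

13.53%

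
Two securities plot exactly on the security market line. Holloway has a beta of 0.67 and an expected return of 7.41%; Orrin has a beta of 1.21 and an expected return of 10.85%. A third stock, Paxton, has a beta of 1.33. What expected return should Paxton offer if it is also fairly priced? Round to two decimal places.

MRP (SML slope) = (10.85% − 7.41%) / (1.21 − 0.67) = 3.44% / 0.54 = 6.3704%
R_f (intercept) = 7.41% − 0.67 × 6.3704% = 3.1418%
E(R_Paxton) = R_f + β × MRP = 3.1418% + 1.33 × 6.3704% = 11.61%

11.61%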